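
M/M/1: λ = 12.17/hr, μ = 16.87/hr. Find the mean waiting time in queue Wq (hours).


ρ = 12.17/16.87 = 0.7214
Wq = ρ/(μ−λ) = 0.7214/(16.87 − 12.17) = 0.7214/4.70 = 0.1535 hr

Final: 0.1535 hr


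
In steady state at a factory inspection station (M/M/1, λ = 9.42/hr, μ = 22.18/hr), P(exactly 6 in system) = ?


ρ = 9.42/22.18 = 0.4247
P_n = (1−ρ)·ρ^n = (1 − 0.4247)·0.4247^6 = 0.5753·0.005869 = 0.003376

Final: 0.003376


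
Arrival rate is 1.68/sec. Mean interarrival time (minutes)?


Mean interarrival time = 1/λ = 1/1.68 second = 0.59524 second
In minutes: 0.59524 × 0.0166667 = 0.009921 min

Final: 0.009921 min


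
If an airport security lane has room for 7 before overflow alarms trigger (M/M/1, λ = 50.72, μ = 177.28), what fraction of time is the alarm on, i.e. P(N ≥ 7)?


ρ = 50.72/177.28 = 0.2861
P(N ≥ n) = ρ^n = 0.2861^7 = 0.0001569

Final: 0.0001569


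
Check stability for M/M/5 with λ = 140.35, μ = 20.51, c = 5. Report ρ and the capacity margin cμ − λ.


Total capacity cμ = 5·20.51 = 102.55/hr
ρ = λ/(cμ) = 140.35/102.55 = 1.3686
Stable ⇔ ρ < 1: NO
Spare capacity = cμ − λ = 102.55 − 140.35 = -37.80/hr

Final: ρ = 1.3686; unstable; margin = -37.80/hr


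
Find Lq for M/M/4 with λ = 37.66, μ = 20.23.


a = λ/μ = 1.8616; ρ = a/4 = 0.4654
P₀ = 0.151386
Lq = P₀·a^c·ρ / (c!·(1−ρ)²) = 0.151386·12.00985·0.4654/(24·0.28580)
= 0.12336

Final: 0.12336


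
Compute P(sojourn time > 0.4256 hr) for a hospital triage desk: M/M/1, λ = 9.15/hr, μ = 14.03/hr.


W ~ Exponential(μ−λ) for M/M/1.
μ − λ = 14.03 − 9.15 = 4.8800
P(W > t) = e^{−(μ−λ)t} = e^{−2.0769} = 0.125315

Final: 0.125315


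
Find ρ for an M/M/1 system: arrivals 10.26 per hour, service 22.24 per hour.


ρ = λ/μ = 10.26/22.24 = 0.4613

Final: 0.4613


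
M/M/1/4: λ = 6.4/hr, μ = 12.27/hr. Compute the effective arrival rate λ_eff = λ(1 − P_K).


ρ = 0.5216; P_K = (1−ρ)ρ^4/(1−ρ^5) = 0.036833
λ_eff = λ(1 − P_K) = 6.4·(1 − 0.036833) = 6.4·0.963167 = 6.1643 /hr

Final: 6.1643 /hr


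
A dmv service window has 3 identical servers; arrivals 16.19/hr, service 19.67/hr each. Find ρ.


ρ = λ/(cμ) = 16.19/(3·19.67) = 16.19/59.01 = 0.2744

Final: 0.2744


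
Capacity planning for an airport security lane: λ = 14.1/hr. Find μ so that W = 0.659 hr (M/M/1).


W = 1/(μ−λ) ⇒ μ − λ = 1/W = 1/0.659 = 1.5175
μ = λ + 1/W = 14.1 + 1.5175 = 15.6175 per hr

Final: 15.6175 /hr


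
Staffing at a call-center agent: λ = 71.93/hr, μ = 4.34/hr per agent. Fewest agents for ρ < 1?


Stability requires cμ > λ ⇔ c > λ/μ.
λ/μ = 71.93/4.34 = 16.5737
Minimum integer c = ⌊16.5737⌋ + 1 = 17
Check: 17·4.34 = 73.78 > 71.93, while 16·4.34 = 69.44 ≤ 71.93

Final: 17 servers


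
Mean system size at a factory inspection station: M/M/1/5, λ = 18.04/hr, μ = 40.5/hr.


ρ = 18.04/40.5 = 0.4454
L = ρ[1 − (K+1)ρ^K + Kρ^(K+1)] / [(1−ρ)(1−ρ^(K+1))]
Numerator: 0.4454·(1 − 6·0.017535 + 5·0.007811) = 0.415964
Denominator: (0.5546)·(0.992189) = 0.550236
L = 0.415964/0.550236 = 0.7560

Final: 0.7560


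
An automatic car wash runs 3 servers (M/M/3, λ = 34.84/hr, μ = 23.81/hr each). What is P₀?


a = λ/μ = 34.84/23.81 = 1.4633; ρ = a/c = 0.4878
Σ_{k=0}^{2} a^k/k! (terms k=0..2) = 1.00000 + 1.46325 + 1.07055 = 3.53380
Tail: a^3/(3!(1−ρ)) = 3.13297/(6·0.5122) = 1.01935
P₀ = 1/(3.53380 + 1.01935) = 1/4.55315 = 0.219628

Final: 0.219628


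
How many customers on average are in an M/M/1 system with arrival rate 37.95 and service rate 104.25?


ρ = λ/μ = 37.95/104.25 = 0.3640
L = ρ/(1−ρ) = 0.3640/(1 − 0.3640) = 0.3640/0.6360 = 0.5724

Final: 0.5724


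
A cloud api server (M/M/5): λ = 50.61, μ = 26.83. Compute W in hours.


a = 1.8863; ρ = 0.3773; P₀ = 0.150802
Lq = P₀·a^c·ρ/(c!(1−ρ)²) = 0.02920
Wq = Lq/λ = 0.02920/50.61 = 0.0005769 hr
W = Wq + 1/μ = 0.0005769 + 0.03727 = 0.03785 hr

Final: 0.03785 hr


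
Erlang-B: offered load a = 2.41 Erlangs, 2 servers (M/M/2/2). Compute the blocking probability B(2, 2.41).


B(c,a) = (a^c/c!) / Σ_{k=0}^{c} a^k/k!
a^2/2! = 2.904050
Σ terms (k=0..2): 1.00000 + 2.41000 + 2.90405 = 6.314050
B = 2.904050/6.314050 = 0.459935

Final: 0.459935


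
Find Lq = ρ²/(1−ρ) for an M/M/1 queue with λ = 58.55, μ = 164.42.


ρ = 58.55/164.42 = 0.3561
Lq = ρ²/(1−ρ) = 0.1268/0.6439 = 0.1969

Final: 0.1969


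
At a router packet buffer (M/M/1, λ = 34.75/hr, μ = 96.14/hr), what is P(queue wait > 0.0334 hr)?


ρ = 34.75/96.14 = 0.3615
P(Wq > t) = ρ·e^{−(μ−λ)t} = 0.3615·e^{−2.0504}
= 0.3615·0.128680 = 0.046512

Final: 0.046512


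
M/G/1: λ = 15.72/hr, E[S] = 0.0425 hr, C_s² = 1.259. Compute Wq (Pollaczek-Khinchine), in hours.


ρ = λ·E[S] = 15.72·0.0425 = 0.6681
E[S²] = E[S]²(1+C_s²) = 0.0425²·(1+1.259) = 0.004080
Wq = λ·E[S²]/(2(1−ρ)) = 15.72·0.004080/(2·0.3319) = 0.09663 hr

Final: 0.09663 hr


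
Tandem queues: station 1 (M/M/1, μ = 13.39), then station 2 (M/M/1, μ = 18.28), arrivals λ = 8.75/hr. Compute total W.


Each node sees arrival rate λ = 8.75/hr (tandem ⇒ throughput preserved).
W₁ = 1/(μ₁−λ) = 1/(13.39−8.75) = 0.21552 hr
W₂ = 1/(μ₂−λ) = 1/(18.28−8.75) = 0.10493 hr
W_total = W₁ + W₂ = 0.21552 + 0.10493 = 0.32045 hr

Final: 0.32045 hr


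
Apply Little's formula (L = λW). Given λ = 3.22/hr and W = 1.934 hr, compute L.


L = λW = 3.22·1.934 = 6.2275

Final: 6.2275


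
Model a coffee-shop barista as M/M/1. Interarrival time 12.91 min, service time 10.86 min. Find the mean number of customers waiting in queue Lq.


λ = 60/12.91 = 4.6476 /hr
μ = 60/10.86 = 5.5249 /hr
ρ = λ/μ = 4.6476/5.5249 = 0.8412
Lq = ρ²/(1−ρ) = 0.7076/0.1588 = 4.4564

Final: 4.4564


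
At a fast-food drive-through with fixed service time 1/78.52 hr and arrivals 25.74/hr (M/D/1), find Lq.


ρ = 25.74/78.52 = 0.3278
M/D/1: Lq = ρ²/(2(1−ρ)) = 0.1075/(2·0.6722) = 0.07994

Final: 0.07994


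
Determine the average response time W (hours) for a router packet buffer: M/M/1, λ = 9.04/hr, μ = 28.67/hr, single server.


W = 1/(μ−λ) = 1/(28.67 − 9.04) = 1/19.63 = 0.05094 hr

Final: 0.05094 hr


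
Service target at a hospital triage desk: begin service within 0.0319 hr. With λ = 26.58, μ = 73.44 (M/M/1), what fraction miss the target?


ρ = 26.58/73.44 = 0.3619
P(Wq > t) = ρ·e^{−(μ−λ)t} = 0.3619·e^{−1.4948}
= 0.3619·0.224286 = 0.081175

Final: 0.081175


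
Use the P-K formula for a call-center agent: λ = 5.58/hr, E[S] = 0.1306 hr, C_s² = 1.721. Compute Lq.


ρ = λ·E[S] = 5.58·0.1306 = 0.7287
Lq = ρ²(1+C_s²)/(2(1−ρ)) = 0.5311·(1+1.721)/(2·0.2713)
= 0.5311·2.7210/0.5425 = 2.66367

Final: 2.66367


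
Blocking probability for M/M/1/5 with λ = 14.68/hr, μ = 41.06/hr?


ρ = λ/μ = 14.68/41.06 = 0.3575
P_K = (1−ρ)ρ^K/(1−ρ^(K+1)) = (0.6425·0.005842)/(1 − 0.002089)
= 0.003753/0.997911 = 0.003761

Final: 0.003761


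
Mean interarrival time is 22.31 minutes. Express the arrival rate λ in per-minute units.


λ = 1/(interarrival time) in consistent units.
1 minute = 1 min, so λ = 1/22.31 = 0.04482 per minute

Final: 0.04482 /min


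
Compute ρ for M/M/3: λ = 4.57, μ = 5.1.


ρ = λ/(cμ) = 4.57/(3·5.1) = 4.57/15.30 = 0.2987

Final: 0.2987


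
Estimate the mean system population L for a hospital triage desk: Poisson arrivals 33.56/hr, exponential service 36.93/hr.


ρ = λ/μ = 33.56/36.93 = 0.9087
L = ρ/(1−ρ) = 0.9087/(1 − 0.9087) = 0.9087/0.09125 = 9.9585

Final: 9.9585


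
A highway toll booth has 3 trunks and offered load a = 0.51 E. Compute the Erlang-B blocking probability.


B(c,a) = (a^c/c!) / Σ_{k=0}^{c} a^k/k!
a^3/3! = 0.022109
Σ terms (k=0..3): 1.00000 + 0.51000 + 0.13005 + 0.02211 = 1.662159
B = 0.022109/1.662159 = 0.013301

Final: 0.013301


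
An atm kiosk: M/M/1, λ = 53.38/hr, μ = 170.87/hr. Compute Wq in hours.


ρ = 53.38/170.87 = 0.3124
Wq = ρ/(μ−λ) = 0.3124/(170.87 − 53.38) = 0.3124/117.49 = 0.002659 hr

Final: 0.002659 hr


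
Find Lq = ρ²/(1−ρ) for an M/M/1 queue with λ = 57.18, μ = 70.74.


ρ = 57.18/70.74 = 0.8083
Lq = ρ²/(1−ρ) = 0.6534/0.1917 = 3.4085

Final: 3.4085


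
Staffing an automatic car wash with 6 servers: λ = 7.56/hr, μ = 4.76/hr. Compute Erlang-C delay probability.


a = λ/μ = 1.5882; ρ = a/6 = 0.2647
P₀ = 0.204213 (from M/M/c formula)
C(c,a) = [a^c/(c!(1−ρ))]·P₀ = [16.05052/(720·0.7353)]·0.204213
= 0.03032·0.204213 = 0.006191

Final: 0.006191


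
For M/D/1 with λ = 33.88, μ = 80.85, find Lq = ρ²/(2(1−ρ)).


ρ = 33.88/80.85 = 0.4190
M/D/1: Lq = ρ²/(2(1−ρ)) = 0.1756/(2·0.5810) = 0.15113

Final: 0.15113


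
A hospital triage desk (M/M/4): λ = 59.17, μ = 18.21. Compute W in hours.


a = 3.2493; ρ = 0.8123; P₀ = 0.025003
Lq = P₀·a^c·ρ/(c!(1−ρ)²) = 2.67845
Wq = Lq/λ = 2.67845/59.17 = 0.04527 hr
W = Wq + 1/μ = 0.04527 + 0.05491 = 0.10018 hr

Final: 0.10018 hr


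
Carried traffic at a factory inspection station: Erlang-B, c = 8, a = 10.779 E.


B(8,10.779) = 0.373337 (Erlang-B)
Carried load = a(1 − B) = 10.779·(1 − 0.373337) = 10.779·0.626663 = 6.7548 E

Final: 6.7548 Erlangs


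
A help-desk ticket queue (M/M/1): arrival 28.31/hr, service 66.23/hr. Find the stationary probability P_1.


ρ = 28.31/66.23 = 0.4274
P_n = (1−ρ)·ρ^n = (1 − 0.4274)·0.4274^1 = 0.5726·0.427450 = 0.244736

Final: 0.244736


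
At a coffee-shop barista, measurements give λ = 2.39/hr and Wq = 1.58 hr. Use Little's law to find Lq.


Lq = λWq = 2.39·1.58 = 3.7762

Final: 3.7762


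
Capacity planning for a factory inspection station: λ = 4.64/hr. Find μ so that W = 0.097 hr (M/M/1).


W = 1/(μ−λ) ⇒ μ − λ = 1/W = 1/0.097 = 10.3093
μ = λ + 1/W = 4.64 + 10.3093 = 14.9493 per hr

Final: 14.9493 /hr


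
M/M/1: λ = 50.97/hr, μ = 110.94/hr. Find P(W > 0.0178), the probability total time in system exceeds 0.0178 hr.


W ~ Exponential(μ−λ) for M/M/1.
μ − λ = 110.94 − 50.97 = 59.9700
P(W > t) = e^{−(μ−λ)t} = e^{−1.0675} = 0.343879

Final: 0.343879


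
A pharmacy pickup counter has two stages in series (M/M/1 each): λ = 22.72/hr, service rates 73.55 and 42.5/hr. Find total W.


Each node sees arrival rate λ = 22.72/hr (tandem ⇒ throughput preserved).
W₁ = 1/(μ₁−λ) = 1/(73.55−22.72) = 0.01967 hr
W₂ = 1/(μ₂−λ) = 1/(42.5−22.72) = 0.05056 hr
W_total = W₁ + W₂ = 0.01967 + 0.05056 = 0.07023 hr

Final: 0.07023 hr


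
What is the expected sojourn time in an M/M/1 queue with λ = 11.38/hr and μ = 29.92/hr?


W = 1/(μ−λ) = 1/(29.92 − 11.38) = 1/18.54 = 0.05394 hr

Final: 0.05394 hr


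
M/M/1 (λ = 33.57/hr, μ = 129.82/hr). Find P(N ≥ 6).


ρ = 33.57/129.82 = 0.2586
P(N ≥ n) = ρ^n = 0.2586^6 = 0.0002990

Final: 0.0002990


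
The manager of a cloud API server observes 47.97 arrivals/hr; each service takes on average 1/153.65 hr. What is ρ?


ρ = λ/μ = 47.97/153.65 = 0.3122

Final: 0.3122


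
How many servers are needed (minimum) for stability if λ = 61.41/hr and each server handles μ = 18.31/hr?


Stability requires cμ > λ ⇔ c > λ/μ.
λ/μ = 61.41/18.31 = 3.3539
Minimum integer c = ⌊3.3539⌋ + 1 = 4
Check: 4·18.31 = 73.24 > 61.41, while 3·18.31 = 54.93 ≤ 61.41

Final: 4 servers


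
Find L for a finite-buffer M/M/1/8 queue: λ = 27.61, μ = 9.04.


ρ = 27.61/9.04 = 3.0542
L = ρ[1 − (K+1)ρ^K + Kρ^(K+1)] / [(1−ρ)(1−ρ^(K+1))]
Numerator: 3.0542·(1 − 9·7571.532822 + 8·23125.002346) = 356905.745283
Denominator: (-2.0542)·(-23124.002346) = 47501.407475
L = 356905.745283/47501.407475 = 7.5136

Final: 7.5136


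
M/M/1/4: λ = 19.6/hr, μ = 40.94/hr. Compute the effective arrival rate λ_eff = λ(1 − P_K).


ρ = 0.4787; P_K = (1−ρ)ρ^4/(1−ρ^5) = 0.028089
λ_eff = λ(1 − P_K) = 19.6·(1 − 0.028089) = 19.6·0.971911 = 19.0494 /hr

Final: 19.0494 /hr


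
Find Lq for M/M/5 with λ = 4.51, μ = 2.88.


a = λ/μ = 1.5660; ρ = a/5 = 0.3132
P₀ = 0.208465
Lq = P₀·a^c·ρ / (c!·(1−ρ)²) = 0.208465·9.41717·0.3132/(120·0.47170)
= 0.01086

Final: 0.01086


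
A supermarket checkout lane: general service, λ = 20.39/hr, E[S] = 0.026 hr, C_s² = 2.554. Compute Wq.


ρ = λ·E[S] = 20.39·0.026 = 0.5301
E[S²] = E[S]²(1+C_s²) = 0.026²·(1+2.554) = 0.002403
Wq = λ·E[S²]/(2(1−ρ)) = 20.39·0.002403/(2·0.4699) = 0.05213 hr

Final: 0.05213 hr


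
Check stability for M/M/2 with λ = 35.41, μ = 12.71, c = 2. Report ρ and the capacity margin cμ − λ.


Total capacity cμ = 2·12.71 = 25.42/hr
ρ = λ/(cμ) = 35.41/25.42 = 1.3930
Stable ⇔ ρ < 1: NO
Spare capacity = cμ − λ = 25.42 − 35.41 = -9.99/hr

Final: ρ = 1.3930; unstable; margin = -9.99/hr


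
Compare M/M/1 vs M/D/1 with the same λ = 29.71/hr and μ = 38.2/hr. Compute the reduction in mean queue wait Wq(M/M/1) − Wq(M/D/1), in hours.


ρ = 29.71/38.2 = 0.7777
Wq(M/M/1) = ρ/(μ−λ) = 0.7777/8.49 = 0.09161 hr
Wq(M/D/1) = ρ/(2(μ−λ)) = 0.04580 hr
Savings = 0.09161 − 0.04580 = 0.04580 hr

Final: 0.04580 hr


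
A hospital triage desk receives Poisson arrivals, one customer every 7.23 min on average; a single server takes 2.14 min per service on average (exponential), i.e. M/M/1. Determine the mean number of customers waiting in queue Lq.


λ = 60/7.23 = 8.2988 /hr
μ = 60/2.14 = 28.0374 /hr
ρ = λ/μ = 8.2988/28.0374 = 0.2960
Lq = ρ²/(1−ρ) = 0.08761/0.7040 = 0.1244

Final: 0.1244


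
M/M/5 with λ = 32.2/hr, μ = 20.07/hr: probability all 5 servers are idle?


a = λ/μ = 32.2/20.07 = 1.6044; ρ = a/c = 0.3209
Σ_{k=0}^{4} a^k/k! (terms k=0..4) = 1.00000 + 1.60438 + 1.28703 + 0.68829 + 0.27607 = 4.85578
Tail: a^5/(5!(1−ρ)) = 10.63023/(120·0.6791) = 0.13044
P₀ = 1/(4.85578 + 0.13044) = 1/4.98622 = 0.200553

Final: 0.200553


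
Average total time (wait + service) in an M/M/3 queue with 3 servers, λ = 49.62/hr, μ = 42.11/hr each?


a = 1.1783; ρ = 0.3928; P₀ = 0.301054
Lq = P₀·a^c·ρ/(c!(1−ρ)²) = 0.08745
Wq = Lq/λ = 0.08745/49.62 = 0.001762 hr
W = Wq + 1/μ = 0.001762 + 0.02375 = 0.02551 hr

Final: 0.02551 hr


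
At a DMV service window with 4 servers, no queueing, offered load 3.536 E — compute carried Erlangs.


B(4,3.536) = 0.264038 (Erlang-B)
Carried load = a(1 − B) = 3.536·(1 − 0.264038) = 3.536·0.735962 = 2.6024 E

Final: 2.6024 Erlangs


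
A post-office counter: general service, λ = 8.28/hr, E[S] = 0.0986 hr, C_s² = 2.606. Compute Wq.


ρ = λ·E[S] = 8.28·0.0986 = 0.8164
E[S²] = E[S]²(1+C_s²) = 0.0986²·(1+2.606) = 0.035057
Wq = λ·E[S²]/(2(1−ρ)) = 8.28·0.035057/(2·0.1836) = 0.79054 hr

Final: 0.79054 hr


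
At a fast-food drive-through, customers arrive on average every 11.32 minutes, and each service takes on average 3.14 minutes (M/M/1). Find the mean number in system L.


λ = 60/11.32 = 5.3004 /hr
μ = 60/3.14 = 19.1083 /hr
ρ = λ/μ = 5.3004/19.1083 = 0.2774
L = ρ/(1−ρ) = 0.2774/0.7226 = 0.3839

Final: 0.3839


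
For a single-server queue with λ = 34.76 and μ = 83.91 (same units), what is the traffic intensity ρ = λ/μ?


ρ = λ/μ = 34.76/83.91 = 0.4143

Final: 0.4143


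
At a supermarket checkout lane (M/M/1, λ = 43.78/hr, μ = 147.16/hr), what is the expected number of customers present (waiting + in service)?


ρ = λ/μ = 43.78/147.16 = 0.2975
L = ρ/(1−ρ) = 0.2975/(1 − 0.2975) = 0.2975/0.7025 = 0.4235

Final: 0.4235


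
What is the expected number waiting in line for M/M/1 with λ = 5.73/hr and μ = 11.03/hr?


ρ = 5.73/11.03 = 0.5195
Lq = ρ²/(1−ρ) = 0.2699/0.4805 = 0.5616

Final: 0.5616


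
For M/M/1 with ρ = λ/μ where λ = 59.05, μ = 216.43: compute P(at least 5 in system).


ρ = 59.05/216.43 = 0.2728
P(N ≥ n) = ρ^n = 0.2728^5 = 0.001512

Final: 0.001512


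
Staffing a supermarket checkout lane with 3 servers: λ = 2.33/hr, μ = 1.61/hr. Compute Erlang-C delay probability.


a = λ/μ = 1.4472; ρ = a/3 = 0.4824
P₀ = 0.223694 (from M/M/c formula)
C(c,a) = [a^c/(c!(1−ρ))]·P₀ = [3.03103/(6·0.5176)]·0.223694
= 0.97599·0.223694 = 0.218323

Final: 0.218323


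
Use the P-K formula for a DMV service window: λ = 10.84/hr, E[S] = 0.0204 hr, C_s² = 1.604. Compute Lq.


ρ = λ·E[S] = 10.84·0.0204 = 0.2211
Lq = ρ²(1+C_s²)/(2(1−ρ)) = 0.04890·(1+1.604)/(2·0.7789)
= 0.04890·2.6040/1.5577 = 0.08175

Final: 0.08175


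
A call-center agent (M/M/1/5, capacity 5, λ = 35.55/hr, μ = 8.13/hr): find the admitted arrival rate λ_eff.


ρ = 4.3727; P_K = (1−ρ)ρ^5/(1−ρ^6) = 0.771418
λ_eff = λ(1 − P_K) = 35.55·(1 − 0.771418) = 35.55·0.228582 = 8.1261 /hr

Final: 8.1261 /hr


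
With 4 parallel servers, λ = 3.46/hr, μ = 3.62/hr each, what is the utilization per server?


ρ = λ/(cμ) = 3.46/(4·3.62) = 3.46/14.48 = 0.2390

Final: 0.2390


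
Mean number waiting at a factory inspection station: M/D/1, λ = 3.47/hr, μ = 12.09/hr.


ρ = 3.47/12.09 = 0.2870
M/D/1: Lq = ρ²/(2(1−ρ)) = 0.08238/(2·0.7130) = 0.05777

Final: 0.05777


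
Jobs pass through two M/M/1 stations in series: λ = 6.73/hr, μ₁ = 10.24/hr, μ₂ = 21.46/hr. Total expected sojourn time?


Each node sees arrival rate λ = 6.73/hr (tandem ⇒ throughput preserved).
W₁ = 1/(μ₁−λ) = 1/(10.24−6.73) = 0.28490 hr
W₂ = 1/(μ₂−λ) = 1/(21.46−6.73) = 0.06789 hr
W_total = W₁ + W₂ = 0.28490 + 0.06789 = 0.35279 hr

Final: 0.35279 hr


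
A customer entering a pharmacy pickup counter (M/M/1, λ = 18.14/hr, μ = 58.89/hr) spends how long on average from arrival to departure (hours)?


W = 1/(μ−λ) = 1/(58.89 − 18.14) = 1/40.75 = 0.02454 hr

Final: 0.02454 hr


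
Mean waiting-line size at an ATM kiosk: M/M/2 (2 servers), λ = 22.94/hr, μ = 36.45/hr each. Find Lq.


a = λ/μ = 0.6294; ρ = a/2 = 0.3147
P₀ = 0.521285
Lq = P₀·a^c·ρ / (c!·(1−ρ)²) = 0.521285·0.39609·0.3147/(2·0.46967)
= 0.06917

Final: 0.06917


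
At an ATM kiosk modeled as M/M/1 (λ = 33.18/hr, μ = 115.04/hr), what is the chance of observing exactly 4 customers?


ρ = 33.18/115.04 = 0.2884
P_n = (1−ρ)·ρ^n = (1 − 0.2884)·0.2884^4 = 0.7116·0.006920 = 0.004924

Final: 0.004924


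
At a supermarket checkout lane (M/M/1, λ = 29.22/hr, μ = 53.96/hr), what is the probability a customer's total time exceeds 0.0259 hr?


W ~ Exponential(μ−λ) for M/M/1.
μ − λ = 53.96 − 29.22 = 24.7400
P(W > t) = e^{−(μ−λ)t} = e^{−0.6408} = 0.526889

Final: 0.526889


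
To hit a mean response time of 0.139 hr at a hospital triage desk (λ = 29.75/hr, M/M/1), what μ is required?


W = 1/(μ−λ) ⇒ μ − λ = 1/W = 1/0.139 = 7.1942
μ = λ + 1/W = 29.75 + 7.1942 = 36.9442 per hr

Final: 36.9442 /hr


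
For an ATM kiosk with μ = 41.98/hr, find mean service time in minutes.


Mean service time = 1/μ = 1/41.98 hour = 0.02382 hour
In minutes: 0.02382 × 60 = 1.4293 min

Final: 1.4293 min


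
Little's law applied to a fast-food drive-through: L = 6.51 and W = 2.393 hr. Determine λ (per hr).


λ = L/W = 6.51/2.393 = 2.7204 /hr

Final: 2.7204 /hr


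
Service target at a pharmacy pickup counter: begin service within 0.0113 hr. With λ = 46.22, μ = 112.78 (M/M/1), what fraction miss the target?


ρ = 46.22/112.78 = 0.4098
P(Wq > t) = ρ·e^{−(μ−λ)t} = 0.4098·e^{−0.7521}
= 0.4098·0.471362 = 0.193176

Final: 0.193176


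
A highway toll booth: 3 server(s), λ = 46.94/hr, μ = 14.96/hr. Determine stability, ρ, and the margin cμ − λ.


Total capacity cμ = 3·14.96 = 44.88/hr
ρ = λ/(cμ) = 46.94/44.88 = 1.0459
Stable ⇔ ρ < 1: NO
Spare capacity = cμ − λ = 44.88 − 46.94 = -2.06/hr

Final: ρ = 1.0459; unstable; margin = -2.06/hr


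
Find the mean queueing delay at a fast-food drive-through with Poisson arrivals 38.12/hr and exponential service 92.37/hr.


ρ = 38.12/92.37 = 0.4127
Wq = ρ/(μ−λ) = 0.4127/(92.37 − 38.12) = 0.4127/54.25 = 0.007607 hr

Final: 0.007607 hr


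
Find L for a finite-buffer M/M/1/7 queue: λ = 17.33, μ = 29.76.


ρ = 17.33/29.76 = 0.5823
L = ρ[1 − (K+1)ρ^K + Kρ^(K+1)] / [(1−ρ)(1−ρ^(K+1))]
Numerator: 0.5823·(1 − 8·0.022707 + 7·0.013223) = 0.530442
Denominator: (0.4177)·(0.986777) = 0.412152
L = 0.530442/0.412152 = 1.2870

Final: 1.2870


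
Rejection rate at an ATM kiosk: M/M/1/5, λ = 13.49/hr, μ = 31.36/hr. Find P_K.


ρ = λ/μ = 13.49/31.36 = 0.4302
P_K = (1−ρ)ρ^K/(1−ρ^(K+1)) = (0.5698·0.014729)/(1 − 0.006336)
= 0.008393/0.993664 = 0.008447

Final: 0.008447


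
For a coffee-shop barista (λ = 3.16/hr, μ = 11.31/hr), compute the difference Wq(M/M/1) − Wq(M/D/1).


ρ = 3.16/11.31 = 0.2794
Wq(M/M/1) = ρ/(μ−λ) = 0.2794/8.15 = 0.03428 hr
Wq(M/D/1) = ρ/(2(μ−λ)) = 0.01714 hr
Savings = 0.03428 − 0.01714 = 0.01714 hr

Final: 0.01714 hr


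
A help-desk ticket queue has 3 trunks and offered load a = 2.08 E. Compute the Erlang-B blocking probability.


B(c,a) = (a^c/c!) / Σ_{k=0}^{c} a^k/k!
a^3/3! = 1.499819
Σ terms (k=0..3): 1.00000 + 2.08000 + 2.16320 + 1.49982 = 6.743019
B = 1.499819/6.743019 = 0.222425

Final: 0.222425


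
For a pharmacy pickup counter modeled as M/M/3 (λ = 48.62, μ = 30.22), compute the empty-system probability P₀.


a = λ/μ = 48.62/30.22 = 1.6089; ρ = a/c = 0.5363
Σ_{k=0}^{2} a^k/k! (terms k=0..2) = 1.00000 + 1.60887 + 1.29423 = 3.90310
Tail: a^3/(3!(1−ρ)) = 4.16449/(6·0.4637) = 1.49680
P₀ = 1/(3.90310 + 1.49680) = 1/5.39990 = 0.185189

Final: 0.185189


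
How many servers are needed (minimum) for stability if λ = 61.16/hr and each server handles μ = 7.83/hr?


Stability requires cμ > λ ⇔ c > λ/μ.
λ/μ = 61.16/7.83 = 7.8110
Minimum integer c = ⌊7.8110⌋ + 1 = 8
Check: 8·7.83 = 62.64 > 61.16, while 7·7.83 = 54.81 ≤ 61.16

Final: 8 servers


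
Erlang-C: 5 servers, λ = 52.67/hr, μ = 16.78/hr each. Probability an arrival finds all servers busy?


a = λ/μ = 3.1389; ρ = a/5 = 0.6278
P₀ = 0.039864 (from M/M/c formula)
C(c,a) = [a^c/(c!(1−ρ))]·P₀ = [304.68902/(120·0.3722)]·0.039864
= 6.82127·0.039864 = 0.271925

Final: 0.271925


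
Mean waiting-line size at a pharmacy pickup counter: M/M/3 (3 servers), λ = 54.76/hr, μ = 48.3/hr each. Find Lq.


a = λ/μ = 1.1337; ρ = a/3 = 0.3779
P₀ = 0.315769
Lq = P₀·a^c·ρ / (c!·(1−ρ)²) = 0.315769·1.45730·0.3779/(6·0.38699)
= 0.07490

Final: 0.07490


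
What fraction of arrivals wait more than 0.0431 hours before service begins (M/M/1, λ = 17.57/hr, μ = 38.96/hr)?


ρ = 17.57/38.96 = 0.4510
P(Wq > t) = ρ·e^{−(μ−λ)t} = 0.4510·e^{−0.9219}
= 0.4510·0.397759 = 0.179380

Final: 0.179380


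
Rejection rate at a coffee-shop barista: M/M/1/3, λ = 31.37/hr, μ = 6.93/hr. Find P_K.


ρ = λ/μ = 31.37/6.93 = 4.5267
P_K = (1−ρ)ρ^K/(1−ρ^(K+1)) = (-3.5267·92.756393)/(1 − 419.879950)
= -327.123556/-418.879950 = 0.780948

Final: 0.780948


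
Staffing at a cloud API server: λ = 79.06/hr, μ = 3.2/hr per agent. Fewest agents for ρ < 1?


Stability requires cμ > λ ⇔ c > λ/μ.
λ/μ = 79.06/3.2 = 24.7063
Minimum integer c = ⌊24.7063⌋ + 1 = 25
Check: 25·3.2 = 80.00 > 79.06, while 24·3.2 = 76.80 ≤ 79.06

Final: 25 servers


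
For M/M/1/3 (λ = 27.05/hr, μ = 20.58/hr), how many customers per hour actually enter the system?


ρ = 1.3144; P_K = (1−ρ)ρ^3/(1−ρ^4) = 0.359707
λ_eff = λ(1 − P_K) = 27.05·(1 − 0.359707) = 27.05·0.640293 = 17.3199 /hr

Final: 17.3199 /hr


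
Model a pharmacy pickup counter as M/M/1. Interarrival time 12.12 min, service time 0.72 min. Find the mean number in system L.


λ = 60/12.12 = 4.9505 /hr
μ = 60/0.72 = 83.3333 /hr
ρ = λ/μ = 4.9505/83.3333 = 0.05941
L = ρ/(1−ρ) = 0.05941/0.9406 = 0.06316

Final: 0.06316


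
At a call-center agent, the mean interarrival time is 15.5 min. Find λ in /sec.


λ = 1/(interarrival time) in consistent units.
1 second = 0.0166667 min, so λ = 0.0166667/15.5 = 0.001075 per second

Final: 0.001075 /sec


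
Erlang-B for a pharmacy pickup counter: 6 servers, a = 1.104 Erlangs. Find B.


B(c,a) = (a^c/c!) / Σ_{k=0}^{c} a^k/k!
a^6/6! = 0.002515
Σ terms (k=0..6): 1.00000 + 1.10400 + 0.60941 + 0.22426 + 0.06190 + 0.01367 + 0.002515 = 3.015748
B = 0.002515/3.015748 = 0.0008338

Final: 0.0008338


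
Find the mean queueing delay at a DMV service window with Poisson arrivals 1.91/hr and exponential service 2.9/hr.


ρ = 1.91/2.9 = 0.6586
Wq = ρ/(μ−λ) = 0.6586/(2.9 − 1.91) = 0.6586/0.9900 = 0.6653 hr

Final: 0.6653 hr


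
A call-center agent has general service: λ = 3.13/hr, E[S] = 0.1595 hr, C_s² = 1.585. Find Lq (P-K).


ρ = λ·E[S] = 3.13·0.1595 = 0.4992
Lq = ρ²(1+C_s²)/(2(1−ρ)) = 0.2492·(1+1.585)/(2·0.5008)
= 0.2492·2.5850/1.0015 = 0.64329

Final: 0.64329


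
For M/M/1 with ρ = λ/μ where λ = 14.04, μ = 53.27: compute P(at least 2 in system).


ρ = 14.04/53.27 = 0.2636
P(N ≥ n) = ρ^n = 0.2636^2 = 0.069465

Final: 0.069465


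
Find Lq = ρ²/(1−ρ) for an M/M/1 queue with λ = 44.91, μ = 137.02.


ρ = 44.91/137.02 = 0.3278
Lq = ρ²/(1−ρ) = 0.1074/0.6722 = 0.1598

Final: 0.1598


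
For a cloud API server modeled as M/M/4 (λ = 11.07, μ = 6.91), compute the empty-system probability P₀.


a = λ/μ = 11.07/6.91 = 1.6020; ρ = a/c = 0.4005
Σ_{k=0}^{3} a^k/k! (terms k=0..3) = 1.00000 + 1.60203 + 1.28324 + 0.68526 = 4.57053
Tail: a^4/(4!(1−ρ)) = 6.58686/(24·0.5995) = 0.45781
P₀ = 1/(4.57053 + 0.45781) = 1/5.02834 = 0.198873

Final: 0.198873


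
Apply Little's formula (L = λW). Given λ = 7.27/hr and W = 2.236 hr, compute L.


L = λW = 7.27·2.236 = 16.2557

Final: 16.2557


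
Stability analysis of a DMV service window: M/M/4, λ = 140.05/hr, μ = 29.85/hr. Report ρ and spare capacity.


Total capacity cμ = 4·29.85 = 119.40/hr
ρ = λ/(cμ) = 140.05/119.40 = 1.1729
Stable ⇔ ρ < 1: NO
Spare capacity = cμ − λ = 119.40 − 140.05 = -20.65/hr

Final: ρ = 1.1729; unstable; margin = -20.65/hr


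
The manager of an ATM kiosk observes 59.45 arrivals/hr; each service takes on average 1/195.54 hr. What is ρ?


ρ = λ/μ = 59.45/195.54 = 0.3040

Final: 0.3040


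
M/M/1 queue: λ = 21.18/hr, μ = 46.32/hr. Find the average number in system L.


ρ = λ/μ = 21.18/46.32 = 0.4573
L = ρ/(1−ρ) = 0.4573/(1 − 0.4573) = 0.4573/0.5427 = 0.8425

Final: 0.8425


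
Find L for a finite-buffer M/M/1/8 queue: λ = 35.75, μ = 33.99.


ρ = 35.75/33.99 = 1.0518
L = ρ[1 − (K+1)ρ^K + Kρ^(K+1)] / [(1−ρ)(1−ρ^(K+1))]
Numerator: 1.0518·(1 − 9·1.497611 + 8·1.575157) = 0.129115
Denominator: (-0.05178)·(-0.575157) = 0.029782
L = 0.129115/0.029782 = 4.3354

Final: 4.3354


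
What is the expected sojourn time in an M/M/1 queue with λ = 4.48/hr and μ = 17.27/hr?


W = 1/(μ−λ) = 1/(17.27 − 4.48) = 1/12.79 = 0.07819 hr

Final: 0.07819 hr


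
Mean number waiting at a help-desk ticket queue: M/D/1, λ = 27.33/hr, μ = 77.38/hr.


ρ = 27.33/77.38 = 0.3532
M/D/1: Lq = ρ²/(2(1−ρ)) = 0.1247/(2·0.6468) = 0.09643

Final: 0.09643


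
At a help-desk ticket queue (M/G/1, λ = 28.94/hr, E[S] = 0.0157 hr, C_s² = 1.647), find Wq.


ρ = λ·E[S] = 28.94·0.0157 = 0.4544
E[S²] = E[S]²(1+C_s²) = 0.0157²·(1+1.647) = 0.0006525
Wq = λ·E[S²]/(2(1−ρ)) = 28.94·0.0006525/(2·0.5456) = 0.01730 hr

Final: 0.01730 hr


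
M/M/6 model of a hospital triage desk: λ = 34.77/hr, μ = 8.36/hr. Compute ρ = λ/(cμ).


ρ = λ/(cμ) = 34.77/(6·8.36) = 34.77/50.16 = 0.6932

Final: 0.6932


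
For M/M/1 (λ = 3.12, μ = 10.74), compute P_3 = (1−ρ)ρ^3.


ρ = 3.12/10.74 = 0.2905
P_n = (1−ρ)·ρ^n = (1 − 0.2905)·0.2905^3 = 0.7095·0.024516 = 0.017394

Final: 0.017394


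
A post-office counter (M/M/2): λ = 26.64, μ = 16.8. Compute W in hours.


a = 1.5857; ρ = 0.7929; P₀ = 0.115538
Lq = P₀·a^c·ρ/(c!(1−ρ)²) = 2.68410
Wq = Lq/λ = 2.68410/26.64 = 0.10075 hr
W = Wq + 1/μ = 0.10075 + 0.05952 = 0.16028 hr

Final: 0.16028 hr


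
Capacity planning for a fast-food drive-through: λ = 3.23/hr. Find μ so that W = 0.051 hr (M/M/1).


W = 1/(μ−λ) ⇒ μ − λ = 1/W = 1/0.051 = 19.6078
μ = λ + 1/W = 3.23 + 19.6078 = 22.8378 per hr

Final: 22.8378 /hr


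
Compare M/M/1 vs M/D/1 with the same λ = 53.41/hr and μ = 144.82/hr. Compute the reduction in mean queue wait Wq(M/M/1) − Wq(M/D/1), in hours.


ρ = 53.41/144.82 = 0.3688
Wq(M/M/1) = ρ/(μ−λ) = 0.3688/91.41 = 0.004035 hr
Wq(M/D/1) = ρ/(2(μ−λ)) = 0.002017 hr
Savings = 0.004035 − 0.002017 = 0.002017 hr

Final: 0.002017 hr


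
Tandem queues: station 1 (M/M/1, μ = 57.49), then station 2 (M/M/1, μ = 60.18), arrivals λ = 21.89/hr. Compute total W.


Each node sees arrival rate λ = 21.89/hr (tandem ⇒ throughput preserved).
W₁ = 1/(μ₁−λ) = 1/(57.49−21.89) = 0.02809 hr
W₂ = 1/(μ₂−λ) = 1/(60.18−21.89) = 0.02612 hr
W_total = W₁ + W₂ = 0.02809 + 0.02612 = 0.05421 hr

Final: 0.05421 hr


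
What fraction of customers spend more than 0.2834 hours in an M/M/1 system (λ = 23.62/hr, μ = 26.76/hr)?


W ~ Exponential(μ−λ) for M/M/1.
μ − λ = 26.76 − 23.62 = 3.1400
P(W > t) = e^{−(μ−λ)t} = e^{−0.8899} = 0.410707

Final: 0.410707


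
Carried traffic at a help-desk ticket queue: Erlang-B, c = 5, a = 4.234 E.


B(5,4.234) = 0.219845 (Erlang-B)
Carried load = a(1 − B) = 4.234·(1 − 0.219845) = 4.234·0.780155 = 3.3032 E

Final: 3.3032 Erlangs


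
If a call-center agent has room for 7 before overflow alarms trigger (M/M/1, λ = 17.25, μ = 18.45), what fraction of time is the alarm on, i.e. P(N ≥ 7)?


ρ = 17.25/18.45 = 0.9350
P(N ≥ n) = ρ^n = 0.9350^7 = 0.624524

Final: 0.624524


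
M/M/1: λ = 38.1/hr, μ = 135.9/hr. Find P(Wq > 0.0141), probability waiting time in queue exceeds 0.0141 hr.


ρ = 38.1/135.9 = 0.2804
P(Wq > t) = ρ·e^{−(μ−λ)t} = 0.2804·e^{−1.3790}
= 0.2804·0.251835 = 0.070603

Final: 0.070603


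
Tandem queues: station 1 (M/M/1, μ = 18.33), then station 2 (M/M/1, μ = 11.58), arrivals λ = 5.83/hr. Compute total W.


Each node sees arrival rate λ = 5.83/hr (tandem ⇒ throughput preserved).
W₁ = 1/(μ₁−λ) = 1/(18.33−5.83) = 0.08000 hr
W₂ = 1/(μ₂−λ) = 1/(11.58−5.83) = 0.17391 hr
W_total = W₁ + W₂ = 0.08000 + 0.17391 = 0.25391 hr

Final: 0.25391 hr


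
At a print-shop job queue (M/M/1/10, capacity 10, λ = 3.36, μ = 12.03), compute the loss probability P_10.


ρ = λ/μ = 3.36/12.03 = 0.2793
P_K = (1−ρ)ρ^K/(1−ρ^(K+1)) = (0.7207·0.000002889)/(1 − 0.0000008069)
= 0.000002082/0.999999 = 0.000002082

Final: 0.000002082


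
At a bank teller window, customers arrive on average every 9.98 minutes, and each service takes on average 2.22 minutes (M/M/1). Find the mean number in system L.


λ = 60/9.98 = 6.0120 /hr
μ = 60/2.22 = 27.0270 /hr
ρ = λ/μ = 6.0120/27.0270 = 0.2224
L = ρ/(1−ρ) = 0.2224/0.7776 = 0.2861

Final: 0.2861


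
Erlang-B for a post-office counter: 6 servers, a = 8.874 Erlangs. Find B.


B(c,a) = (a^c/c!) / Σ_{k=0}^{c} a^k/k!
a^6/6! = 678.241016
Σ terms (k=0..6): 1.00000 + 8.87400 + 39.37394 + 116.46811 + 258.38450 + 458.58081 + 678.24102 = 1560.922370
B = 678.241016/1560.922370 = 0.434513

Final: 0.434513


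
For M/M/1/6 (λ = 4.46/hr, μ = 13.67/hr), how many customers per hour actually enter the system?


ρ = 0.3263; P_K = (1−ρ)ρ^6/(1−ρ^7) = 0.0008129
λ_eff = λ(1 − P_K) = 4.46·(1 − 0.0008129) = 4.46·0.999187 = 4.4564 /hr

Final: 4.4564 /hr


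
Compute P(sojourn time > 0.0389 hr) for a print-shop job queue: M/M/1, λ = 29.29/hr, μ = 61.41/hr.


W ~ Exponential(μ−λ) for M/M/1.
μ − λ = 61.41 − 29.29 = 32.1200
P(W > t) = e^{−(μ−λ)t} = e^{−1.2495} = 0.286657

Final: 0.286657


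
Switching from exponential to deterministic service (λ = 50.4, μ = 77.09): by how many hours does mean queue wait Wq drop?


ρ = 50.4/77.09 = 0.6538
Wq(M/M/1) = ρ/(μ−λ) = 0.6538/26.69 = 0.02450 hr
Wq(M/D/1) = ρ/(2(μ−λ)) = 0.01225 hr
Savings = 0.02450 − 0.01225 = 0.01225 hr

Final: 0.01225 hr


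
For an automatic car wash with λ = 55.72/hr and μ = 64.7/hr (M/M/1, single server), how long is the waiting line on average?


ρ = 55.72/64.7 = 0.8612
Lq = ρ²/(1−ρ) = 0.7417/0.1388 = 5.3437

Final: 5.3437


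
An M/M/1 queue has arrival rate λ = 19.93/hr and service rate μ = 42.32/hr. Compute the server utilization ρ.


ρ = λ/μ = 19.93/42.32 = 0.4709

Final: 0.4709


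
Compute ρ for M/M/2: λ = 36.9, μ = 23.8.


ρ = λ/(cμ) = 36.9/(2·23.8) = 36.9/47.60 = 0.7752

Final: 0.7752


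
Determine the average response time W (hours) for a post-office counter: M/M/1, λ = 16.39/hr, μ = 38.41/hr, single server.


W = 1/(μ−λ) = 1/(38.41 − 16.39) = 1/22.02 = 0.04541 hr

Final: 0.04541 hr


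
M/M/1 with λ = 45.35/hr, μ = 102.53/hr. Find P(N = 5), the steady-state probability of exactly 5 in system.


ρ = 45.35/102.53 = 0.4423
P_n = (1−ρ)·ρ^n = (1 − 0.4423)·0.4423^5 = 0.5577·0.016929 = 0.009441

Final: 0.009441


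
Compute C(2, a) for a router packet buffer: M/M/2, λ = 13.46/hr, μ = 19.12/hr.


a = λ/μ = 0.7040; ρ = a/2 = 0.3520
P₀ = 0.479304 (from M/M/c formula)
C(c,a) = [a^c/(c!(1−ρ))]·P₀ = [0.49558/(2·0.6480)]·0.479304
= 0.38239·0.479304 = 0.183279

Final: 0.183279


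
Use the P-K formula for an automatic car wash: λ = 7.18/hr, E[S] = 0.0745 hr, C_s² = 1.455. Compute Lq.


ρ = λ·E[S] = 7.18·0.0745 = 0.5349
Lq = ρ²(1+C_s²)/(2(1−ρ)) = 0.2861·(1+1.455)/(2·0.4651)
= 0.2861·2.4550/0.9302 = 0.75517

Final: 0.75517


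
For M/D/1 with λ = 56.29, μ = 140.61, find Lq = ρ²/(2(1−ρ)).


ρ = 56.29/140.61 = 0.4003
M/D/1: Lq = ρ²/(2(1−ρ)) = 0.1603/(2·0.5997) = 0.13362

Final: 0.13362


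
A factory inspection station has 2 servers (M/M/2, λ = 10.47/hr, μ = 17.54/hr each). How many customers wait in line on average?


a = λ/μ = 0.5969; ρ = a/2 = 0.2985
P₀ = 0.540285
Lq = P₀·a^c·ρ / (c!·(1−ρ)²) = 0.540285·0.35632·0.2985/(2·0.49216)
= 0.05837

Final: 0.05837


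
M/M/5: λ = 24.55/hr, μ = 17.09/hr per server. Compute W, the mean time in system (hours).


a = 1.4365; ρ = 0.2873; P₀ = 0.237456
Lq = P₀·a^c·ρ/(c!(1−ρ)²) = 0.006847
Wq = Lq/λ = 0.006847/24.55 = 0.0002789 hr
W = Wq + 1/μ = 0.0002789 + 0.05851 = 0.05879 hr

Final: 0.05879 hr


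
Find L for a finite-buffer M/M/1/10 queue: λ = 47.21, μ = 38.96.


ρ = 47.21/38.96 = 1.2118
L = ρ[1 − (K+1)ρ^K + Kρ^(K+1)] / [(1−ρ)(1−ρ^(K+1))]
Numerator: 1.2118·(1 − 11·6.825752 + 10·8.271144) = 10.455226
Denominator: (-0.2118)·(-7.271144) = 1.539706
L = 10.455226/1.539706 = 6.7904

Final: 6.7904


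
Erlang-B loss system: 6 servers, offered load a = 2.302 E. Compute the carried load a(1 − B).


B(6,2.302) = 0.020876 (Erlang-B)
Carried load = a(1 − B) = 2.302·(1 − 0.020876) = 2.302·0.979124 = 2.2539 E

Final: 2.2539 Erlangs


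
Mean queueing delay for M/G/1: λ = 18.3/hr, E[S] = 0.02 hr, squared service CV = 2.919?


ρ = λ·E[S] = 18.3·0.02 = 0.3660
E[S²] = E[S]²(1+C_s²) = 0.02²·(1+2.919) = 0.001568
Wq = λ·E[S²]/(2(1−ρ)) = 18.3·0.001568/(2·0.6340) = 0.02262 hr

Final: 0.02262 hr


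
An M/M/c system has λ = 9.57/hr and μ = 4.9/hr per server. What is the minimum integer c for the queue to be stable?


Stability requires cμ > λ ⇔ c > λ/μ.
λ/μ = 9.57/4.9 = 1.9531
Minimum integer c = ⌊1.9531⌋ + 1 = 2
Check: 2·4.9 = 9.80 > 9.57, while 1·4.9 = 4.90 ≤ 9.57

Final: 2 servers


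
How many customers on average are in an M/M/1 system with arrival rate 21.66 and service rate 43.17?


ρ = λ/μ = 21.66/43.17 = 0.5017
L = ρ/(1−ρ) = 0.5017/(1 − 0.5017) = 0.5017/0.4983 = 1.0070

Final: 1.0070


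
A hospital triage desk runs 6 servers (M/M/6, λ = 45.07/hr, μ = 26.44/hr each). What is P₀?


a = λ/μ = 45.07/26.44 = 1.7046; ρ = a/c = 0.2841
Σ_{k=0}^{5} a^k/k! (terms k=0..5) = 1.00000 + 1.70461 + 1.45285 + 0.82552 + 0.35180 + 0.11994 = 5.45472
Tail: a^6/(6!(1−ρ)) = 24.53334/(720·0.7159) = 0.04760
P₀ = 1/(5.45472 + 0.04760) = 1/5.50232 = 0.181742

Final: 0.181742


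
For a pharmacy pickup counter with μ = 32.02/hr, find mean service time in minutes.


Mean service time = 1/μ = 1/32.02 hour = 0.03123 hour
In minutes: 0.03123 × 60 = 1.8738 min

Final: 1.8738 min


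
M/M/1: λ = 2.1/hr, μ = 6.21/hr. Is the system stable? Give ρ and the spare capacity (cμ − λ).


Total capacity cμ = 1·6.21 = 6.21/hr
ρ = λ/(cμ) = 2.1/6.21 = 0.3382
Stable ⇔ ρ < 1: YES
Spare capacity = cμ − λ = 6.21 − 2.1 = 4.11/hr

Final: ρ = 0.3382; stable; margin = 4.11/hr


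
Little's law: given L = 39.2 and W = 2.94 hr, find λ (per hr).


λ = L/W = 39.2/2.94 = 13.3333 /hr

Final: 13.3333 /hr


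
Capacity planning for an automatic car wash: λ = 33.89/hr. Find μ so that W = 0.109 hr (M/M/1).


W = 1/(μ−λ) ⇒ μ − λ = 1/W = 1/0.109 = 9.1743
μ = λ + 1/W = 33.89 + 9.1743 = 43.0643 per hr

Final: 43.0643 /hr


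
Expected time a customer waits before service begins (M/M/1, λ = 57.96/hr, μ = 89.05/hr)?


ρ = 57.96/89.05 = 0.6509
Wq = ρ/(μ−λ) = 0.6509/(89.05 − 57.96) = 0.6509/31.09 = 0.02094 hr

Final: 0.02094 hr


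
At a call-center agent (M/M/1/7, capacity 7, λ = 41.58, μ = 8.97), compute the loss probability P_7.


ρ = λ/μ = 41.58/8.97 = 4.6355
P_K = (1−ρ)ρ^K/(1−ρ^(K+1)) = (-3.6355·45987.975748)/(1 − 213175.031393)
= -167187.055645/-213174.031393 = 0.784275

Final: 0.784275


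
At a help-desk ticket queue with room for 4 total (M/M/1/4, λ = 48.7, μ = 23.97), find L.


ρ = 48.7/23.97 = 2.0317
L = ρ[1 − (K+1)ρ^K + Kρ^(K+1)] / [(1−ρ)(1−ρ^(K+1))]
Numerator: 2.0317·(1 − 5·17.038985 + 4·34.618212) = 110.276805
Denominator: (-1.0317)·(-33.618212) = 34.684121
L = 110.276805/34.684121 = 3.1795

Final: 3.1795


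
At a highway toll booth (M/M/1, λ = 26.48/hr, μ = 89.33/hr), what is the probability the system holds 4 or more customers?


ρ = 26.48/89.33 = 0.2964
P(N ≥ n) = ρ^n = 0.2964^4 = 0.007721

Final: 0.007721


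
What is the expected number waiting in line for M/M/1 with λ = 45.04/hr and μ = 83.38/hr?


ρ = 45.04/83.38 = 0.5402
Lq = ρ²/(1−ρ) = 0.2918/0.4598 = 0.6346

Final: 0.6346


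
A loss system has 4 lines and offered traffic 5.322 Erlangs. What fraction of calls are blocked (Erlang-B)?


B(c,a) = (a^c/c!) / Σ_{k=0}^{c} a^k/k!
a^4/4! = 33.426295
Σ terms (k=0..4): 1.00000 + 5.32200 + 14.16184 + 25.12311 + 33.42629 = 79.033245
B = 33.426295/79.033245 = 0.422940

Final: 0.422940


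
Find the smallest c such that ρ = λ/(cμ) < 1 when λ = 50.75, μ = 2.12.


Stability requires cμ > λ ⇔ c > λ/μ.
λ/μ = 50.75/2.12 = 23.9387
Minimum integer c = ⌊23.9387⌋ + 1 = 24
Check: 24·2.12 = 50.88 > 50.75, while 23·2.12 = 48.76 ≤ 50.75

Final: 24 servers


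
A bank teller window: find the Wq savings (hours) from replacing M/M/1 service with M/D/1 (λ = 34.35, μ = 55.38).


ρ = 34.35/55.38 = 0.6203
Wq(M/M/1) = ρ/(μ−λ) = 0.6203/21.03 = 0.02949 hr
Wq(M/D/1) = ρ/(2(μ−λ)) = 0.01475 hr
Savings = 0.02949 − 0.01475 = 0.01475 hr

Final: 0.01475 hr


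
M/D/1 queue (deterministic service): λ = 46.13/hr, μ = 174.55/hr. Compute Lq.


ρ = 46.13/174.55 = 0.2643
M/D/1: Lq = ρ²/(2(1−ρ)) = 0.06984/(2·0.7357) = 0.04747

Final: 0.04747
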